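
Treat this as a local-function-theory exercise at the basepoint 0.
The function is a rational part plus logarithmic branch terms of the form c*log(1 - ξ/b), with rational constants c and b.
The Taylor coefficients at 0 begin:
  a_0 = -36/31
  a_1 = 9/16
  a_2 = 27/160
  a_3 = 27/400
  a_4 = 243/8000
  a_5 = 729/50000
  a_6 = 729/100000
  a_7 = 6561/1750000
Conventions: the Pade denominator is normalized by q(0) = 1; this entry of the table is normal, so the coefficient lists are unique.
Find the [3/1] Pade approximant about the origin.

The Pade approximant has numerator coefficients [-36/31, 2691/2480, -27/320, -27/3200]; denominator coefficients [1, -9/20].

Taylor coefficients needed (read off): a_0 = -36/31, a_1 = 9/16, a_2 = 27/160, a_3 = 27/400, a_4 = 243/8000.
Write the denominator as Q(ξ) = 1 + q1*ξ. Requiring Q*f - P = O(ξ^5) with deg P <= 3 kills the coefficients of ξ^4..ξ^4 in Q*f:
  ξ^4: a_4 + q1*a_3 = 0, i.e. 243/8000 + (27/400)*q1 = 0.
Solving this linear system: q1 = -9/20.
The numerator is Q*f truncated at degree 3: P0 = a_0 = -36/31; P1 = a_1 + q1*a_0 = 2691/2480; P2 = a_2 + q1*a_1 = -27/320; P3 = a_3 + q1*a_2 = -27/3200.


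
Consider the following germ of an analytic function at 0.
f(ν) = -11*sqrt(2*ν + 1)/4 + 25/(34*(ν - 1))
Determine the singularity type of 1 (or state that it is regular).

The denominator factor ν - 1 vanishes at 1 and appears to the power 1; the numerator there equals 25/34, nonzero, and no other factor vanishes.
The branch terms are analytic at this point.
Hence a pole whose order is the multiplicity, 1.

The point is a pole of order 1.


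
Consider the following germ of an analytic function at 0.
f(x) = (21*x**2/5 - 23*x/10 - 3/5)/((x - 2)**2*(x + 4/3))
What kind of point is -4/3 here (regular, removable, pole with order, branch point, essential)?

The point is a pole of order 1.

The denominator factor x + 4/3 vanishes at -4/3 and appears to the power 1; the numerator there equals 149/15, nonzero, and no other factor vanishes.
Hence a pole whose order is the multiplicity, 1.


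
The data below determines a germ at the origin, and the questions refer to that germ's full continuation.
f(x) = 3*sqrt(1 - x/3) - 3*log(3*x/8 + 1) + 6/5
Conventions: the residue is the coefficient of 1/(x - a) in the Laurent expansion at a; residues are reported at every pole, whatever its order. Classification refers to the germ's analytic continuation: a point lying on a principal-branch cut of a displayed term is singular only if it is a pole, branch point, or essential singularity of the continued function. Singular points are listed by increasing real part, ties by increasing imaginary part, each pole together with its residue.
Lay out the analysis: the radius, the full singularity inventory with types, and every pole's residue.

Radius of convergence at 0: 8/3.
At -8/3: a logarithmic branch point.
At 3: an algebraic (square-root) branch point.

Branch term (-3)*log(1 - x/(-8/3)): its argument vanishes at x = -8/3, a logarithmic branch point, modulus 8/3.
Branch term (3)*sqrt(1 - x/(3)): its argument vanishes at x = 3, a square-root branch point, modulus 3.
The radius of convergence is the smallest modulus among the singular points: 8/3.
List the singular points by increasing real part (a conjugate pair: the negative imaginary part first).


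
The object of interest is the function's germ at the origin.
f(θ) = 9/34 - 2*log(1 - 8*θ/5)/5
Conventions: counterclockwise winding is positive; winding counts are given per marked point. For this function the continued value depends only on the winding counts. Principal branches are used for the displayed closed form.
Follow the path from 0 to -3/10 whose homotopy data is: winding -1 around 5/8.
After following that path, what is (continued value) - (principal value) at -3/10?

The rational part is single-valued and drops out of the difference; each branch term changes only by its own monodromy.
(-2/5)*log(1 - θ/(5/8)): each positive loop around 5/8 adds 2*pi*i to the log, so winding -1 contributes (-2/5)*(-1)*2*pi*i = (4/5)*pi*i.
Summing the contributions at θ = -3/10 gives (4/5)*pi*i.

Continued minus principal equals (4/5)*pi*i.


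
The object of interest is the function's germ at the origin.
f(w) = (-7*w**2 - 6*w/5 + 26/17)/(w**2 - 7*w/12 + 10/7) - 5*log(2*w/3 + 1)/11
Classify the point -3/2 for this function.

The point is a logarithmic branch point.

The term (-5/11)*log(1 - w/(-3/2)) has argument 1 - -3/2/(-3/2) = 0 at -3/2: a logarithmic (infinitely-sheeted) branch point; the remaining terms are analytic or single-valued there.


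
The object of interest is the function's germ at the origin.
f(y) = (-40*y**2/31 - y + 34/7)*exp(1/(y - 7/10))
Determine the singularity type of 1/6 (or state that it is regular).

There is no denominator, hence no pole anywhere.
The essential point of exp(1/(y - (7/10))) is 7/10, not 1/6.
So the germ continues analytically to 1/6.

The point is a regular point.


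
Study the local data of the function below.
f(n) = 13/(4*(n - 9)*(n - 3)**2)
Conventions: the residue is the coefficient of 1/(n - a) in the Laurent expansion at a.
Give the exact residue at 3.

At the order-2 pole 3 set g(n) = (n - (3))^2*f(n) = 13/(4*(n - 9)).
Order-2 pole: residue = g'(a); g'(3) = -13/144, so the residue is -13/144.

The residue is -13/144.


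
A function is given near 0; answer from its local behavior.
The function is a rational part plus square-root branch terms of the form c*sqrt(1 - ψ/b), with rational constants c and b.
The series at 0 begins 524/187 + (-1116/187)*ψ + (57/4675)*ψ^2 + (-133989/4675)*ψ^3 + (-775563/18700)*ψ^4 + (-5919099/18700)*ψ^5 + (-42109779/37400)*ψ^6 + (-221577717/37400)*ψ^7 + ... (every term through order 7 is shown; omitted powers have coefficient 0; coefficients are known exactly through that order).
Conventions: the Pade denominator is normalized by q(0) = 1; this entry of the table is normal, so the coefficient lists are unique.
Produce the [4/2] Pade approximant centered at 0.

Taylor coefficients needed (read off): a_0 = 524/187, a_1 = -1116/187, a_2 = 57/4675, a_3 = -133989/4675, a_4 = -775563/18700, a_5 = -5919099/18700, a_6 = -42109779/37400.
Write the denominator as Q(ψ) = 1 + q1*ψ + q2*ψ^2. Requiring Q*f - P = O(ψ^7) with deg P <= 4 kills the coefficients of ψ^5..ψ^6 in Q*f:
  ψ^5: a_5 + q1*a_4 + q2*a_3 = 0, i.e. -5919099/18700 + (-775563/18700)*q1 + (-133989/4675)*q2 = 0.
  ψ^6: a_6 + q1*a_5 + q2*a_4 = 0, i.e. -42109779/37400 + (-5919099/18700)*q1 + (-775563/18700)*q2 = 0.
Solving this linear system: q1 = -27778235/10668653, q2 = -155255439/21337306.
The numerator is Q*f truncated at degree 4: P0 = a_0 = 524/187; P1 = a_1 + q1*a_0 = -26462011888/1995038111; P2 = a_2 + q1*a_1 + q2*a_0 = -14194250337/2933879575; P3 = a_3 + q1*a_2 + q2*a_1 = 43220462814/2933879575; P4 = a_4 + q1*a_3 + q2*a_2 = 15520000167/469420732.

The Pade approximant has numerator coefficients [524/187, -26462011888/1995038111, -14194250337/2933879575, 43220462814/2933879575, 15520000167/469420732]; denominator coefficients [1, -27778235/10668653, -155255439/21337306].


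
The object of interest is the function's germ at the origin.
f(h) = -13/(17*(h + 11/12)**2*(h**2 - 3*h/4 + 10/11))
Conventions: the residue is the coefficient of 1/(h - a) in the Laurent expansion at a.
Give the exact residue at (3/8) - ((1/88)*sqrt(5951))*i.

The residue is (2633202/15830825) - ((7338474/8564476325)*sqrt(5951))*i.

The factor h**2 - 3*h/4 + 10/11 splits as (h - a)(h - a') with a = (3/8) - ((1/88)*sqrt(5951))*i, a' = (3/8) + ((1/88)*sqrt(5951))*i. At the order-1 pole a set g(h) = (h - a)*f(h) = [-13/(17*(h + 11/12)**2)] / (h - a').
Simple pole: residue = g(a) at a = (3/8) - ((1/88)*sqrt(5951))*i, which is (2633202/15830825) - ((7338474/8564476325)*sqrt(5951))*i.


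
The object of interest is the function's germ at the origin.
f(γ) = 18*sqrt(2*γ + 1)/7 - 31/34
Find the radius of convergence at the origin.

The radius of convergence is 1/2.

Branch term (18/7)*sqrt(1 - γ/(-1/2)): its argument vanishes at γ = -1/2, a square-root branch point, modulus 1/2.
The radius of convergence is the smallest modulus among the singular points: 1/2.


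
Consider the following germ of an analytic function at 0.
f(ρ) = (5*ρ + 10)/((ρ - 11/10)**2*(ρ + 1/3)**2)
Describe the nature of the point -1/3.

The point is a pole of order 2.

The denominator factor ρ + 1/3 vanishes at -1/3 and appears to the power 2; the numerator there equals 25/3, nonzero, and no other factor vanishes.
Hence a pole whose order is the multiplicity, 2.


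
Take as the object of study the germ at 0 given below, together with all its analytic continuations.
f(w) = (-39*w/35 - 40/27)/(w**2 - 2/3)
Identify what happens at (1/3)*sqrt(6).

The point is a pole of order 1.

The denominator factor w**2 - 2/3 vanishes at (1/3)*sqrt(6) and appears to the power 1; the numerator there equals -40/27 - (13/35)*sqrt(6), nonzero, and no other factor vanishes.
Hence a pole whose order is the multiplicity, 1.


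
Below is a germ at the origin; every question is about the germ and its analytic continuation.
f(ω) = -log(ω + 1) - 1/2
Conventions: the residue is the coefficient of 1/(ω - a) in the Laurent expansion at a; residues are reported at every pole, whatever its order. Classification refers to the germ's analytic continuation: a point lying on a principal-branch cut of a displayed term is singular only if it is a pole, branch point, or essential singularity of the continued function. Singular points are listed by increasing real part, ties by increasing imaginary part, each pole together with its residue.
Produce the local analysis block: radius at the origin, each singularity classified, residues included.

Radius of convergence at 0: 1.
At -1: a logarithmic branch point.

Branch term (-1)*log(1 - ω/(-1)): its argument vanishes at ω = -1, a logarithmic branch point, modulus 1.
The radius of convergence is the smallest modulus among the singular points: 1.


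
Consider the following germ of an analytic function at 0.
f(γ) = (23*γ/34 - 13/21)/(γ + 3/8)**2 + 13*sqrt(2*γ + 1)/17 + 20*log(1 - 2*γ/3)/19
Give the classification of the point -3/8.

The denominator factor γ + 3/8 vanishes at -3/8 and appears to the power 2; the numerator there equals -4985/5712, nonzero, and no other factor vanishes.
The branch terms are analytic at this point.
Hence a pole whose order is the multiplicity, 2.

The point is a pole of order 2.


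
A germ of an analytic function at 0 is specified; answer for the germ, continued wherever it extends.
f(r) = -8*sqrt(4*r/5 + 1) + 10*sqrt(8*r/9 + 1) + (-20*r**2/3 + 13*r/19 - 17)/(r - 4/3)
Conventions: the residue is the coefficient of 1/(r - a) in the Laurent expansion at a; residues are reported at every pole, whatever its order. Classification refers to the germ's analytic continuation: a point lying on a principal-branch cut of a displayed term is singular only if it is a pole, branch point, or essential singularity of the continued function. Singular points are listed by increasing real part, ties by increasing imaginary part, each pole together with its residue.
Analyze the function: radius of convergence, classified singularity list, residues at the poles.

Radius of convergence at 0: 9/8.
At -5/4: an algebraic (square-root) branch point.
At -9/8: an algebraic (square-root) branch point.
At 4/3: a pole of order 1; residue -14333/513.

Denominator factor (r - 4/3): pole of order 1 at 4/3, modulus 4/3.
Branch term (-8)*sqrt(1 - r/(-5/4)): its argument vanishes at r = -5/4, a square-root branch point, modulus 5/4.
Branch term (10)*sqrt(1 - r/(-9/8)): its argument vanishes at r = -9/8, a square-root branch point, modulus 9/8.
The radius of convergence is the smallest modulus among the singular points: 9/8.
The branch terms are analytic at 4/3 and contribute nothing to the residue; only the rational part matters.
At the order-1 pole 4/3 set g(r) = (r - (4/3))*(rational part) = -20*r**2/3 + 13*r/19 - 17.
Simple pole: residue = g(a) at a = 4/3, which is -14333/513.
List the singular points by increasing real part (a conjugate pair: the negative imaginary part first).


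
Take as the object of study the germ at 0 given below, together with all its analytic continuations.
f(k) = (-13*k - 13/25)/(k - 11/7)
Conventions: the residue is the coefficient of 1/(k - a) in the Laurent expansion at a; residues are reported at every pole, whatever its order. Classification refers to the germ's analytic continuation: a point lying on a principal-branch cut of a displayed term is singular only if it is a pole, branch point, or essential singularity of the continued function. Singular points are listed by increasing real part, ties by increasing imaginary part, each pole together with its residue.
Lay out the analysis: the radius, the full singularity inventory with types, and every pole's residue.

Radius of convergence at 0: 11/7.
At 11/7: a pole of order 1; residue -3666/175.

Denominator factor (k - 11/7): pole of order 1 at 11/7, modulus 11/7.
The radius of convergence is the smallest modulus among the singular points: 11/7.
At the order-1 pole 11/7 set g(k) = (k - (11/7))*f(k) = -13*k - 13/25.
Simple pole: residue = g(a) at a = 11/7, which is -3666/175.


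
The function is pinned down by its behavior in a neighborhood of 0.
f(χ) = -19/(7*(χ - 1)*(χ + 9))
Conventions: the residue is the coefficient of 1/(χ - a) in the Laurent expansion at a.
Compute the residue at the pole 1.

At the order-1 pole 1 set g(χ) = (χ - (1))*f(χ) = -19/(7*(χ + 9)).
Simple pole: residue = g(a) at a = 1, which is -19/70.

The residue is -19/70.


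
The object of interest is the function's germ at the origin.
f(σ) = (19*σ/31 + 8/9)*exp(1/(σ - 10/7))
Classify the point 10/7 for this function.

The point is an essential singularity.

The exponent 1/(σ - (10/7)) has a pole at 10/7, so exp(1/(σ - (10/7))) takes every nonzero value near it: an essential singularity (not a pole of any order).


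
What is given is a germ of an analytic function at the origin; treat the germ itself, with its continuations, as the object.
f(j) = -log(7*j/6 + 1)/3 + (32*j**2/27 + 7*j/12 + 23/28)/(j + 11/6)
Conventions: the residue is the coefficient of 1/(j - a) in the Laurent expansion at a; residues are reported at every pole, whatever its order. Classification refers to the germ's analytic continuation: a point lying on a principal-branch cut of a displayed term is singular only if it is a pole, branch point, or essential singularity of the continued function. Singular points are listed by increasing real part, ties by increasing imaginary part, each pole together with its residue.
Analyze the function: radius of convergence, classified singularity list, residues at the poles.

Radius of convergence at 0: 6/7.
At -11/6: a pole of order 1; residue 50833/13608.
At -6/7: a logarithmic branch point.

Denominator factor (j + 11/6): pole of order 1 at -11/6, modulus 11/6.
Branch term (-1/3)*log(1 - j/(-6/7)): its argument vanishes at j = -6/7, a logarithmic branch point, modulus 6/7.
The radius of convergence is the smallest modulus among the singular points: 6/7.
The branch term is analytic at -11/6 and contributes nothing to the residue; only the rational part matters.
At the order-1 pole -11/6 set g(j) = (j - (-11/6))*(rational part) = 32*j**2/27 + 7*j/12 + 23/28.
Simple pole: residue = g(a) at a = -11/6, which is 50833/13608.
List the singular points by increasing real part (a conjugate pair: the negative imaginary part first).


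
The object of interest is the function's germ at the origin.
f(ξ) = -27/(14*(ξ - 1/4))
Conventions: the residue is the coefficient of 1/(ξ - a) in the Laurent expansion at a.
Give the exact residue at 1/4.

At the order-1 pole 1/4 set g(ξ) = (ξ - (1/4))*f(ξ) = -27/14.
Simple pole: residue = g(a) at a = 1/4, which is -27/14.

The residue is -27/14.


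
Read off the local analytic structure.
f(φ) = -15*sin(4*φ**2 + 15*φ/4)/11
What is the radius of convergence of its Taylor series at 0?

The factor sin(4*φ**2 + 15*φ/4) is entire and contributes no finite singular point.
The polynomial part has no poles.
No finite singular points: the Taylor series at 0 converges everywhere.

The radius of convergence is infinite.


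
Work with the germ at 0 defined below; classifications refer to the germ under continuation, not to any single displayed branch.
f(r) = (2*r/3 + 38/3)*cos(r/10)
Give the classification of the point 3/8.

The point is a regular point.

There is no denominator, hence no pole anywhere.
The factor cos(r/10) is entire.
So the germ continues analytically to 3/8.


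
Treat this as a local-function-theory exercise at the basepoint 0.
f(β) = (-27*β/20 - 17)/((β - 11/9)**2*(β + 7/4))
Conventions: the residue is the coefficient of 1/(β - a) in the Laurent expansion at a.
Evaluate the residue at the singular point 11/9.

At the order-2 pole 11/9 set g(β) = (β - (11/9))^2*f(β) = (-27*β/20 - 17)/(β + 7/4).
Order-2 pole: residue = g'(a); g'(11/9) = 94851/57245, so the residue is 94851/57245.

The residue is 94851/57245.


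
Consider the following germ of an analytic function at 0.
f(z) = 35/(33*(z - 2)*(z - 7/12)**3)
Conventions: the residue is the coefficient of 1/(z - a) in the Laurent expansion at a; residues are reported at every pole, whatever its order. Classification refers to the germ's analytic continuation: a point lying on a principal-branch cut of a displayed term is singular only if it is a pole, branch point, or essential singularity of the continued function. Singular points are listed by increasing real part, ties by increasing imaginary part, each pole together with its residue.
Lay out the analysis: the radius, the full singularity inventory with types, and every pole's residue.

Radius of convergence at 0: 7/12.
At 7/12: a pole of order 3; residue -20160/54043.
At 2: a pole of order 1; residue 20160/54043.

Denominator factor (z - 7/12)^3: pole of order 3 at 7/12, modulus 7/12.
Denominator factor (z - 2): pole of order 1 at 2, modulus 2.
The radius of convergence is the smallest modulus among the singular points: 7/12.
At the order-3 pole 7/12 set g(z) = (z - (7/12))^3*f(z) = 35/(33*(z - 2)).
Order-3 pole: residue = g''(a)/2; g''(7/12) = -40320/54043, so the residue is -20160/54043.
At the order-1 pole 2 set g(z) = (z - (2))*f(z) = 35/(33*(z - 7/12)**3).
Simple pole: residue = g(a) at a = 2, which is 20160/54043.
List the singular points by increasing real part (a conjugate pair: the negative imaginary part first).


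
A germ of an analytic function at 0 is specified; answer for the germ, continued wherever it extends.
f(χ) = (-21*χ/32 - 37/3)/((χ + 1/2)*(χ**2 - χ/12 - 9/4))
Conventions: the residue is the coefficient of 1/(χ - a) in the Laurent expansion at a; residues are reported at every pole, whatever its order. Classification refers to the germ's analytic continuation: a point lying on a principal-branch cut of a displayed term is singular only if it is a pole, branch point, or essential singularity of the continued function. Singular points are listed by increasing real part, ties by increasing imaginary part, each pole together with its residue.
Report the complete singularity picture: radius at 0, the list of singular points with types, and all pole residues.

Radius of convergence at 0: 1/2.
At 1/24 - (1/24)*sqrt(1297): a pole of order 1; residue -2305/752 - (24043/975344)*sqrt(1297).
At -1/2: a pole of order 1; residue 2305/376.
At 1/24 + (1/24)*sqrt(1297): a pole of order 1; residue -2305/752 + (24043/975344)*sqrt(1297).


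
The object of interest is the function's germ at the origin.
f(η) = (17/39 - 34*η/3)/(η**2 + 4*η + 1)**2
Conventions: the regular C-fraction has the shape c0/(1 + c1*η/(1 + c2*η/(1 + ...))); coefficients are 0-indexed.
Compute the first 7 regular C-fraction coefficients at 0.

The regular C-fraction coefficients are [17/39, 34, -451/17, 3991/7667, -1587613/3599882, 241731039/745430998, -2434354351/50055476721].

Taylor coefficients (expand at 0): a_0 = 17/39, a_1 = -578/39, a_2 = 4318/39, a_3 = -8092/13, a_4 = 121091/39, a_5 = -565726/39, a_6 = 2536060/39.
c0 = a_0 = 17/39. Peel one level at a time: if S = 1 + c*η/S' with S'(0) = 1, then c is the η-coefficient of S and S' = c*η/(S - 1).
S_1 = c0/f = 1 + (34)*η + (902)*η^2 + ...; c1 = 34.
S_2 = c1*η/(S_1 - 1) = 1 + (-451/17)*η + (3991/289)*η^2 + ...; c2 = -451/17.
S_3 = c2*η/(S_2 - 1) = 1 + (3991/7667)*η + (93389/406802)*η^2 + ...; c3 = 3991/7667.
S_4 = c3*η/(S_3 - 1) = 1 + (-1587613/3599882)*η + (9111813/63712324)*η^2 + ...; c4 = -1587613/3599882.
S_5 = c4*η/(S_4 - 1) = 1 + (241731039/745430998)*η + (275092411/17443010642)*η^2 + ...; c5 = 241731039/745430998.
S_6 = c5*η/(S_5 - 1) = 1 + (-2434354351/50055476721)*η + ...; c6 = -2434354351/50055476721.


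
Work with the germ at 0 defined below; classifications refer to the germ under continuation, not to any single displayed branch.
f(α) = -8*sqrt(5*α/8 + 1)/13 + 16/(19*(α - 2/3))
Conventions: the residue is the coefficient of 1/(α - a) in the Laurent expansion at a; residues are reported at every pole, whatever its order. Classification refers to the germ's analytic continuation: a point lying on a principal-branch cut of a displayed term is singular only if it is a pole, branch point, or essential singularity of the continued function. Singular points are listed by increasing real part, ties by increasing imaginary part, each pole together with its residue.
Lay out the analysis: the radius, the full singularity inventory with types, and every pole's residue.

Radius of convergence at 0: 2/3.
At -8/5: an algebraic (square-root) branch point.
At 2/3: a pole of order 1; residue 16/19.

Denominator factor (α - 2/3): pole of order 1 at 2/3, modulus 2/3.
Branch term (-8/13)*sqrt(1 - α/(-8/5)): its argument vanishes at α = -8/5, a square-root branch point, modulus 8/5.
The radius of convergence is the smallest modulus among the singular points: 2/3.
The branch term is analytic at 2/3 and contributes nothing to the residue; only the rational part matters.
At the order-1 pole 2/3 set g(α) = (α - (2/3))*(rational part) = 16/19.
Simple pole: residue = g(a) at a = 2/3, which is 16/19.
List the singular points by increasing real part (a conjugate pair: the negative imaginary part first).


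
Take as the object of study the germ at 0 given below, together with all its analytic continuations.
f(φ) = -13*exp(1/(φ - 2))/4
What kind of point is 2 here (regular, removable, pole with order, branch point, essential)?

The point is an essential singularity.

The exponent 1/(φ - (2)) has a pole at 2, so exp(1/(φ - (2))) takes every nonzero value near it: an essential singularity (not a pole of any order).


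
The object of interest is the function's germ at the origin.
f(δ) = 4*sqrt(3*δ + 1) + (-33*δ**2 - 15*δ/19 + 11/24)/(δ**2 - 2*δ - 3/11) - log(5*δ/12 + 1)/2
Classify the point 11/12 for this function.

The point is a regular point.

Denominator factors: δ**2 - 2*δ - 3/11 = -2005/1584 at δ = 11/12 — none vanishes.
Branch term log(1 - δ/(-12/5)): argument at 11/12 is 199/144, nonzero, so 11/12 is not its branch point (a point on a principal cut is still regular for the continued germ).
Branch term sqrt(1 - δ/(-1/3)): argument at 11/12 is 15/4, nonzero, so 11/12 is not its branch point (a point on a principal cut is still regular for the continued germ).
So the germ continues analytically to 11/12.


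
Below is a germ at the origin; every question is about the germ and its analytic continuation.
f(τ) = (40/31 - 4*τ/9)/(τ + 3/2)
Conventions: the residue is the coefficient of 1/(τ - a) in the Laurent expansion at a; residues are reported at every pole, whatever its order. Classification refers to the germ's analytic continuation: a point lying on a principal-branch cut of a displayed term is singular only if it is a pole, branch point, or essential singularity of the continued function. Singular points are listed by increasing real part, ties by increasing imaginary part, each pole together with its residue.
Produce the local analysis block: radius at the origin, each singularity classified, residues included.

Denominator factor (τ + 3/2): pole of order 1 at -3/2, modulus 3/2.
The radius of convergence is the smallest modulus among the singular points: 3/2.
At the order-1 pole -3/2 set g(τ) = (τ - (-3/2))*f(τ) = 40/31 - 4*τ/9.
Simple pole: residue = g(a) at a = -3/2, which is 182/93.

Radius of convergence at 0: 3/2.
At -3/2: a pole of order 1; residue 182/93.


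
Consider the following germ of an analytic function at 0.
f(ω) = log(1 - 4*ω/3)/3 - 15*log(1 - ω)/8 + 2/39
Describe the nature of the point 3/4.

The term (1/3)*log(1 - ω/(3/4)) has argument 1 - 3/4/(3/4) = 0 at 3/4: a logarithmic (infinitely-sheeted) branch point; the remaining terms are analytic or single-valued there.

The point is a logarithmic branch point.


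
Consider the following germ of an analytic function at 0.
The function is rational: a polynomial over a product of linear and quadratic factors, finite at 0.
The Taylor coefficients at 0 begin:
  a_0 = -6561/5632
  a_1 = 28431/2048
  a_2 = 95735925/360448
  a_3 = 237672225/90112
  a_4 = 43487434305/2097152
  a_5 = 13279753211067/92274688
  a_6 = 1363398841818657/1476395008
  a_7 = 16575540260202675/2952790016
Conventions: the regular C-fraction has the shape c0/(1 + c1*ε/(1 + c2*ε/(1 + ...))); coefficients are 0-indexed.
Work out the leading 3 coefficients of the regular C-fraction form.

Taylor coefficients (read off): a_0 = -6561/5632, a_1 = 28431/2048, a_2 = 95735925/360448.
c0 = a_0 = -6561/5632. Peel one level at a time: if S = 1 + c*ε/S' with S'(0) = 1, then c is the ε-coefficient of S and S' = c*ε/(S - 1).
S_1 = c0/f = 1 + (143/12)*ε + (213121/576)*ε^2 + ...; c1 = 143/12.
S_2 = c1*ε/(S_1 - 1) = 1 + (-213121/6864)*ε + ...; c2 = -213121/6864.

The regular C-fraction coefficients are [-6561/5632, 143/12, -213121/6864].


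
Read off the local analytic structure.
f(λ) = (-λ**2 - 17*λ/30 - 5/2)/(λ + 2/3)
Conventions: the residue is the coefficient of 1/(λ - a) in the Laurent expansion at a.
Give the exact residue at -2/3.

At the order-1 pole -2/3 set g(λ) = (λ - (-2/3))*f(λ) = -λ**2 - 17*λ/30 - 5/2.
Simple pole: residue = g(a) at a = -2/3, which is -77/30.

The residue is -77/30.


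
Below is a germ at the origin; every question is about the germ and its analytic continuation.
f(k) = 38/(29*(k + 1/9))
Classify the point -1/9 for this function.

The point is a pole of order 1.

The denominator factor k + 1/9 vanishes at -1/9 and appears to the power 1; the numerator there equals 38/29, nonzero, and no other factor vanishes.
Hence a pole whose order is the multiplicity, 1.


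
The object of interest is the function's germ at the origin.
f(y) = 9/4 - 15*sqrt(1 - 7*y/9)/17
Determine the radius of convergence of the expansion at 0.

Branch term (-15/17)*sqrt(1 - y/(9/7)): its argument vanishes at y = 9/7, a square-root branch point, modulus 9/7.
The radius of convergence is the smallest modulus among the singular points: 9/7.

The radius of convergence is 9/7.


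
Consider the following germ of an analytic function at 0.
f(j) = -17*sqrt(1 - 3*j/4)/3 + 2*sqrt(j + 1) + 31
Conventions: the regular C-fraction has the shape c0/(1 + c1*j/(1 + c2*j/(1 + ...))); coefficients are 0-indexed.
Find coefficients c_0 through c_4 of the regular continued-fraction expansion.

The regular C-fraction coefficients are [82/3, -75/656, 137/2050, 561249/438400, -21303925/18465408].

Taylor coefficients (expand at 0): a_0 = 82/3, a_1 = 25/8, a_2 = 19/128, a_3 = 281/1024, a_4 = -265/32768.
c0 = a_0 = 82/3. Peel one level at a time: if S = 1 + c*j/S' with S'(0) = 1, then c is the j-coefficient of S and S' = c*j/(S - 1).
S_1 = c0/f = 1 + (-75/656)*j + (411/53792)*j^2 + ...; c1 = -75/656.
S_2 = c1*j/(S_1 - 1) = 1 + (137/2050)*j + (-13689/160000)*j^2 + ...; c2 = 137/2050.
S_3 = c2*j/(S_2 - 1) = 1 + (561249/438400)*j + (454199681/307511296)*j^2 + ...; c3 = 561249/438400.
S_4 = c3*j/(S_3 - 1) = 1 + (-21303925/18465408)*j + ...; c4 = -21303925/18465408.


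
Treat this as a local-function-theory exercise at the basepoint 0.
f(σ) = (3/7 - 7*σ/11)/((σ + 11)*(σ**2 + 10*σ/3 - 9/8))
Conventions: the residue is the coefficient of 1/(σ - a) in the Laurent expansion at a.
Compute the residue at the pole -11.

The residue is 1248/13979.

At the order-1 pole -11 set g(σ) = (σ - (-11))*f(σ) = (3/7 - 7*σ/11)/(σ**2 + 10*σ/3 - 9/8).
Simple pole: residue = g(a) at a = -11, which is 1248/13979.


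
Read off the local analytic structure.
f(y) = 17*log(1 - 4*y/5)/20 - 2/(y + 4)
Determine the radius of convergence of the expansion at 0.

The radius of convergence is 5/4.

Denominator factor (y + 4): pole of order 1 at -4, modulus 4.
Branch term (17/20)*log(1 - y/(5/4)): its argument vanishes at y = 5/4, a logarithmic branch point, modulus 5/4.
The radius of convergence is the smallest modulus among the singular points: 5/4.


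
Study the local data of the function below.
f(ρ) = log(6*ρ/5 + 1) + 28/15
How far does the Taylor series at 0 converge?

Branch term (1)*log(1 - ρ/(-5/6)): its argument vanishes at ρ = -5/6, a logarithmic branch point, modulus 5/6.
The radius of convergence is the smallest modulus among the singular points: 5/6.

The radius of convergence is 5/6.


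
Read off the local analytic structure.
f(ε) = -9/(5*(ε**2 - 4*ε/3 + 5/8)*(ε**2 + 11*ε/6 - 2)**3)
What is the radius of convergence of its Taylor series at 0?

Denominator factor (ε**2 + 11*ε/6 - 2)^3: discriminant 409/36, real irrational roots -11/12 + (1/12)*sqrt(409) and -11/12 - (1/12)*sqrt(409); poles of order 3, moduli -11/12 + (1/12)*sqrt(409) and 11/12 + (1/12)*sqrt(409).
Denominator factor (ε**2 - 4*ε/3 + 5/8): discriminant -13/18, complex-conjugate roots (2/3) + ((1/12)*sqrt(26))*i and (2/3) - ((1/12)*sqrt(26))*i; poles of order 1, moduli (1/4)*sqrt(10) and (1/4)*sqrt(10).
The radius of convergence is the smallest modulus among the singular points: -11/12 + (1/12)*sqrt(409).

The radius of convergence is -11/12 + (1/12)*sqrt(409).


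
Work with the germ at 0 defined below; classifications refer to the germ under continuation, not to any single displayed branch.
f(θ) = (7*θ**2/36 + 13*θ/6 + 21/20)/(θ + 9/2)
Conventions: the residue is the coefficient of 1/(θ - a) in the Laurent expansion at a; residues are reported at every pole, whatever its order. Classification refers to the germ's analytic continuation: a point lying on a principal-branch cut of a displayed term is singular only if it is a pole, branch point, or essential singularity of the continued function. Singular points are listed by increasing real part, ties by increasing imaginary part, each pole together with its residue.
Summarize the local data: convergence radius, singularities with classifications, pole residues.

Denominator factor (θ + 9/2): pole of order 1 at -9/2, modulus 9/2.
The radius of convergence is the smallest modulus among the singular points: 9/2.
At the order-1 pole -9/2 set g(θ) = (θ - (-9/2))*f(θ) = 7*θ**2/36 + 13*θ/6 + 21/20.
Simple pole: residue = g(a) at a = -9/2, which is -381/80.

Radius of convergence at 0: 9/2.
At -9/2: a pole of order 1; residue -381/80.


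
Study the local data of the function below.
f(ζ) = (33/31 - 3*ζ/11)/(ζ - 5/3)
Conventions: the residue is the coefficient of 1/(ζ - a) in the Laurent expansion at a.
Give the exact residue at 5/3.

The residue is 208/341.

At the order-1 pole 5/3 set g(ζ) = (ζ - (5/3))*f(ζ) = 33/31 - 3*ζ/11.
Simple pole: residue = g(a) at a = 5/3, which is 208/341.


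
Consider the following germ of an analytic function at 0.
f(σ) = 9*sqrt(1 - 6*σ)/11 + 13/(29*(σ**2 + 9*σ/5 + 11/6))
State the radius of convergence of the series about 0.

The radius of convergence is 1/6.

Denominator factor (σ**2 + 9*σ/5 + 11/6): discriminant -307/75, complex-conjugate roots (-9/10) + ((1/30)*sqrt(921))*i and (-9/10) - ((1/30)*sqrt(921))*i; poles of order 1, moduli (1/6)*sqrt(66) and (1/6)*sqrt(66).
Branch term (9/11)*sqrt(1 - σ/(1/6)): its argument vanishes at σ = 1/6, a square-root branch point, modulus 1/6.
The radius of convergence is the smallest modulus among the singular points: 1/6.


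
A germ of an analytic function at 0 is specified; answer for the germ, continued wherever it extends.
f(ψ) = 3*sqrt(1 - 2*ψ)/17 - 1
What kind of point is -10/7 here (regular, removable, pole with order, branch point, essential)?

The point is a regular point.

There is no denominator, hence no pole anywhere.
Branch term sqrt(1 - ψ/(1/2)): argument at -10/7 is 27/7, nonzero, so -10/7 is not its branch point (a point on a principal cut is still regular for the continued germ).
So the germ continues analytically to -10/7.


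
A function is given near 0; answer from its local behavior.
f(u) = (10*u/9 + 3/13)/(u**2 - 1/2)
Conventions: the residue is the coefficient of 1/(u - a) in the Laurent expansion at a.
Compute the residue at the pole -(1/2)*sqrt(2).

The factor u**2 - 1/2 splits as (u - a)(u - a') with a = -(1/2)*sqrt(2), a' = (1/2)*sqrt(2). At the order-1 pole a set g(u) = (u - a)*f(u) = [10*u/9 + 3/13] / (u - a').
Simple pole: residue = g(a) at a = -(1/2)*sqrt(2), which is 5/9 - (3/26)*sqrt(2).

The residue is 5/9 - (3/26)*sqrt(2).


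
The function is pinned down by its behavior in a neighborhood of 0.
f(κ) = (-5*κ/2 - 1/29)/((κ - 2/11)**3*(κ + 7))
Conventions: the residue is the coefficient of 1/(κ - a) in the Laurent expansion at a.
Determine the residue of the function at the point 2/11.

The residue is 1348303/28596262.

At the order-3 pole 2/11 set g(κ) = (κ - (2/11))^3*f(κ) = (-5*κ/2 - 1/29)/(κ + 7).
Order-3 pole: residue = g''(a)/2; g''(2/11) = 1348303/14298131, so the residue is 1348303/28596262.


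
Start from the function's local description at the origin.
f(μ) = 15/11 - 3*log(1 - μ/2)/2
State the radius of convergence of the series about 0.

Branch term (-3/2)*log(1 - μ/(2)): its argument vanishes at μ = 2, a logarithmic branch point, modulus 2.
The radius of convergence is the smallest modulus among the singular points: 2.

The radius of convergence is 2.


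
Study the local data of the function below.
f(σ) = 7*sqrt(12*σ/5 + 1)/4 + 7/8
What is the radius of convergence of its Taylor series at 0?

The radius of convergence is 5/12.

Branch term (7/4)*sqrt(1 - σ/(-5/12)): its argument vanishes at σ = -5/12, a square-root branch point, modulus 5/12.
The radius of convergence is the smallest modulus among the singular points: 5/12.


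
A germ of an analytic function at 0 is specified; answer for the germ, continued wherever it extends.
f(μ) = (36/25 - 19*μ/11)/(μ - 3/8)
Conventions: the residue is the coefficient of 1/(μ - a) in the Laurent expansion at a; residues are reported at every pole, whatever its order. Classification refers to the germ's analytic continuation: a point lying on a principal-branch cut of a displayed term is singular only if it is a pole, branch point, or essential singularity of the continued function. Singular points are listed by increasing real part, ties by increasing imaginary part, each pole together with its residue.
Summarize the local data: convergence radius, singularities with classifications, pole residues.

Denominator factor (μ - 3/8): pole of order 1 at 3/8, modulus 3/8.
The radius of convergence is the smallest modulus among the singular points: 3/8.
At the order-1 pole 3/8 set g(μ) = (μ - (3/8))*f(μ) = 36/25 - 19*μ/11.
Simple pole: residue = g(a) at a = 3/8, which is 1743/2200.

Radius of convergence at 0: 3/8.
At 3/8: a pole of order 1; residue 1743/2200.


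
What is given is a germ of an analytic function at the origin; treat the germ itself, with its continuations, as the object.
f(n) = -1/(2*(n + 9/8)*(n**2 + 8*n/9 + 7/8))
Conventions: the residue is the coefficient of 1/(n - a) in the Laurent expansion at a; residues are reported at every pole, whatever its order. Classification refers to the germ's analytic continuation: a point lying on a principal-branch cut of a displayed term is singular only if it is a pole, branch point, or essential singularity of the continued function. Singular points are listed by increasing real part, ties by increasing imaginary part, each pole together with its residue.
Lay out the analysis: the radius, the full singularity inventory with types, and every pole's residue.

Denominator factor (n**2 + 8*n/9 + 7/8): discriminant -439/162, complex-conjugate roots (-4/9) + ((1/36)*sqrt(878))*i and (-4/9) - ((1/36)*sqrt(878))*i; poles of order 1, moduli (1/4)*sqrt(14) and (1/4)*sqrt(14).
Denominator factor (n + 9/8): pole of order 1 at -9/8, modulus 9/8.
The radius of convergence is the smallest modulus among the singular points: (1/4)*sqrt(14).
At the order-1 pole -9/8 set g(n) = (n - (-9/8))*f(n) = -1/(2*(n**2 + 8*n/9 + 7/8)).
Simple pole: residue = g(a) at a = -9/8, which is -32/73.
The factor n**2 + 8*n/9 + 7/8 splits as (n - a)(n - a') with a = (-4/9) - ((1/36)*sqrt(878))*i, a' = (-4/9) + ((1/36)*sqrt(878))*i. At the order-1 pole a set g(n) = (n - a)*f(n) = [-1/(2*(n + 9/8))] / (n - a').
Simple pole: residue = g(a) at a = (-4/9) - ((1/36)*sqrt(878))*i, which is (16/73) - ((196/32047)*sqrt(878))*i.
The factor n**2 + 8*n/9 + 7/8 splits as (n - a)(n - a') with a = (-4/9) + ((1/36)*sqrt(878))*i, a' = (-4/9) - ((1/36)*sqrt(878))*i. At the order-1 pole a set g(n) = (n - a)*f(n) = [-1/(2*(n + 9/8))] / (n - a').
Simple pole: residue = g(a) at a = (-4/9) + ((1/36)*sqrt(878))*i, which is (16/73) + ((196/32047)*sqrt(878))*i.
List the singular points by increasing real part (a conjugate pair: the negative imaginary part first).

Radius of convergence at 0: (1/4)*sqrt(14).
At -9/8: a pole of order 1; residue -32/73.
At (-4/9) - ((1/36)*sqrt(878))*i: a pole of order 1; residue (16/73) - ((196/32047)*sqrt(878))*i.
At (-4/9) + ((1/36)*sqrt(878))*i: a pole of order 1; residue (16/73) + ((196/32047)*sqrt(878))*i.


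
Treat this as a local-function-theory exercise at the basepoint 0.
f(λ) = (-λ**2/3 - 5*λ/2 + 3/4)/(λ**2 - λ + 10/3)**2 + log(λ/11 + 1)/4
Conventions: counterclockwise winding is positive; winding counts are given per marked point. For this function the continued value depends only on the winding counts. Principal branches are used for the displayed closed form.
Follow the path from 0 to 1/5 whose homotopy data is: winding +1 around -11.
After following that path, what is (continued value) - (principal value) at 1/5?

The rational part is single-valued and drops out of the difference; each branch term changes only by its own monodromy.
(1/4)*log(1 - λ/(-11)): each positive loop around -11 adds 2*pi*i to the log, so winding +1 contributes (1/4)*(1)*2*pi*i = (1/2)*pi*i.
Summing the contributions at λ = 1/5 gives (1/2)*pi*i.

Continued minus principal equals (1/2)*pi*i.


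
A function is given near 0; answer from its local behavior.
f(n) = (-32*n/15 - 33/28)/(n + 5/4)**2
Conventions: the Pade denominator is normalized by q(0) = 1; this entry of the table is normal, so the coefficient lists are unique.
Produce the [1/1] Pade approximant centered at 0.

Taylor coefficients needed (expand at 0): a_0 = -132/175, a_1 = -416/2625, a_2 = 9664/13125.
Write the denominator as Q(n) = 1 + q1*n. Requiring Q*f - P = O(n^3) with deg P <= 1 kills the coefficients of n^2..n^2 in Q*f:
  n^2: a_2 + q1*a_1 = 0, i.e. 9664/13125 + (-416/2625)*q1 = 0.
Solving this linear system: q1 = 302/65.
The numerator is Q*f truncated at degree 1: P0 = a_0 = -132/175; P1 = a_1 + q1*a_0 = -1000/273.

The Pade approximant has numerator coefficients [-132/175, -1000/273]; denominator coefficients [1, 302/65].


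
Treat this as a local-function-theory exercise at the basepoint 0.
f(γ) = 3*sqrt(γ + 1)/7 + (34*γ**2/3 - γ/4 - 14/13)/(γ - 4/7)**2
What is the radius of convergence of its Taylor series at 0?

Denominator factor (γ - 4/7)^2: pole of order 2 at 4/7, modulus 4/7.
Branch term (3/7)*sqrt(1 - γ/(-1)): its argument vanishes at γ = -1, a square-root branch point, modulus 1.
The radius of convergence is the smallest modulus among the singular points: 4/7.

The radius of convergence is 4/7.
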